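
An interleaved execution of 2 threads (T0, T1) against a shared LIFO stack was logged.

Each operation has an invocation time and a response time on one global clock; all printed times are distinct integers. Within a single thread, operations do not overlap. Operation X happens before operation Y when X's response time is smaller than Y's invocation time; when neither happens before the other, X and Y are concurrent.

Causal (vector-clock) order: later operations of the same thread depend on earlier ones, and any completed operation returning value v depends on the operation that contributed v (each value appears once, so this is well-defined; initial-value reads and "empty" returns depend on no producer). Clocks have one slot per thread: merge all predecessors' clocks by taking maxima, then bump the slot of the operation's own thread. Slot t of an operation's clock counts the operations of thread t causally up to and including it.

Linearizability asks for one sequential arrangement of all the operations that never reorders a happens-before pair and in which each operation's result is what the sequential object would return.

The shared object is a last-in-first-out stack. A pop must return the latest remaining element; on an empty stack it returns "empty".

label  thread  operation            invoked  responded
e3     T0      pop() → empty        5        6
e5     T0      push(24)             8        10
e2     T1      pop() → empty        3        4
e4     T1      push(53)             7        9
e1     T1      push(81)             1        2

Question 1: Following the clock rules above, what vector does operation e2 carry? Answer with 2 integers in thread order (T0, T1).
Answer: (0, 2)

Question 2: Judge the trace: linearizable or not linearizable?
the violation lands at event 4, e2's response at time 4: events 1..3 linearize, events 1..4 do not
a single order respects real time; the 2 completed LIFO stack operations fail replay along it
for example e1, e2 fails at step 2: e2 pop() → empty is not legal there

not linearizable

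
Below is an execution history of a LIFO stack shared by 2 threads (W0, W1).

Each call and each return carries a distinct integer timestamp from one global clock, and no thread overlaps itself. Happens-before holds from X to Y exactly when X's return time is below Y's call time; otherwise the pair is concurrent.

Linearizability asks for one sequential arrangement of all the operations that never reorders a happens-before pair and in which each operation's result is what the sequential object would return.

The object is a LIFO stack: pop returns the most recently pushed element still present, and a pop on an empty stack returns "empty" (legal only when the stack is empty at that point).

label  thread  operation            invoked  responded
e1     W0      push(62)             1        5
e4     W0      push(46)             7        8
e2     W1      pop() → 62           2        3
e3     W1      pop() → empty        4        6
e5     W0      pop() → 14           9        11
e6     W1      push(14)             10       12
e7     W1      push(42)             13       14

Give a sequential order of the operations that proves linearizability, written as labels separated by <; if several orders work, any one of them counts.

after step 1 (e1 push(62)): stack <62>
after step 2 (e2 pop() → 62): stack <>
after step 3 (e3 pop() → empty): stack <>
after step 4 (e4 push(46)): stack <46>
after step 5 (e6 push(14)): stack <46,14>
after step 6 (e5 pop() → 14): stack <46>
after step 7 (e7 push(42)): stack <46,42>

e1 < e2 < e3 < e4 < e6 < e5 < e7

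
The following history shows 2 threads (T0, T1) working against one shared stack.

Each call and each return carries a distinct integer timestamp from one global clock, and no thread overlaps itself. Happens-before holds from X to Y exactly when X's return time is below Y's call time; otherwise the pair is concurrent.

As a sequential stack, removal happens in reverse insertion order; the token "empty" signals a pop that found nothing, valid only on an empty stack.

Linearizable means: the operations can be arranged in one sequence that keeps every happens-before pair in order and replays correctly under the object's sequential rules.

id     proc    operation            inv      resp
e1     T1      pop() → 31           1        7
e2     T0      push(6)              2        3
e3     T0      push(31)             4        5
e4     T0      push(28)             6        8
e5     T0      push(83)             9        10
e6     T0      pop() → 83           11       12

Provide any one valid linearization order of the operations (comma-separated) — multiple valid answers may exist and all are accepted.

after step 1 (e2 push(6)): stack <6>
after step 2 (e3 push(31)): stack <6,31>
after step 3 (e1 pop() → 31): stack <6>
after step 4 (e4 push(28)): stack <6,28>
after step 5 (e5 push(83)): stack <6,28,83>
after step 6 (e6 pop() → 83): stack <6,28>

e2, e3, e1, e4, e5, e6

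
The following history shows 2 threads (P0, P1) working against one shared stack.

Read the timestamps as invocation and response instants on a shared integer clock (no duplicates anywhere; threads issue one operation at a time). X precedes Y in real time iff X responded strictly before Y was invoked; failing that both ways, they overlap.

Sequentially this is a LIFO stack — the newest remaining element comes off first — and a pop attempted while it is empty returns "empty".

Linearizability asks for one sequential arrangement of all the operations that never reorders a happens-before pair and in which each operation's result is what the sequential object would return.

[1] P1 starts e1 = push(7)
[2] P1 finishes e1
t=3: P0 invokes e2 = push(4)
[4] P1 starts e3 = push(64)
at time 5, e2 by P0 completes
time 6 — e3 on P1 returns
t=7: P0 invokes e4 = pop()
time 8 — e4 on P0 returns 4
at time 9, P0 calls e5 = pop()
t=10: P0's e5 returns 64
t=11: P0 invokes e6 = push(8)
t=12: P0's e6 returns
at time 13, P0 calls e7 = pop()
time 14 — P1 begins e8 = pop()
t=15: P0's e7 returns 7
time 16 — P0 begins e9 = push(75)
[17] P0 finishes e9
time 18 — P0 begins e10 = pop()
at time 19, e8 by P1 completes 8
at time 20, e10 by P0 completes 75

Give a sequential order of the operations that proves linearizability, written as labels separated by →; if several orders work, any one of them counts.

1. e1 push(7), leaving stack <7>
2. e3 push(64), leaving stack <7,64>
3. e2 push(4), leaving stack <7,64,4>
4. e4 pop() → 4, leaving stack <7,64>
5. e5 pop() → 64, leaving stack <7>
6. e6 push(8), leaving stack <7,8>
7. e8 pop() → 8, leaving stack <7>
8. e7 pop() → 7, leaving stack <>
9. e9 push(75), leaving stack <75>
10. e10 pop() → 75, leaving stack <>

e1 → e3 → e2 → e4 → e5 → e6 → e8 → e7 → e9 → e10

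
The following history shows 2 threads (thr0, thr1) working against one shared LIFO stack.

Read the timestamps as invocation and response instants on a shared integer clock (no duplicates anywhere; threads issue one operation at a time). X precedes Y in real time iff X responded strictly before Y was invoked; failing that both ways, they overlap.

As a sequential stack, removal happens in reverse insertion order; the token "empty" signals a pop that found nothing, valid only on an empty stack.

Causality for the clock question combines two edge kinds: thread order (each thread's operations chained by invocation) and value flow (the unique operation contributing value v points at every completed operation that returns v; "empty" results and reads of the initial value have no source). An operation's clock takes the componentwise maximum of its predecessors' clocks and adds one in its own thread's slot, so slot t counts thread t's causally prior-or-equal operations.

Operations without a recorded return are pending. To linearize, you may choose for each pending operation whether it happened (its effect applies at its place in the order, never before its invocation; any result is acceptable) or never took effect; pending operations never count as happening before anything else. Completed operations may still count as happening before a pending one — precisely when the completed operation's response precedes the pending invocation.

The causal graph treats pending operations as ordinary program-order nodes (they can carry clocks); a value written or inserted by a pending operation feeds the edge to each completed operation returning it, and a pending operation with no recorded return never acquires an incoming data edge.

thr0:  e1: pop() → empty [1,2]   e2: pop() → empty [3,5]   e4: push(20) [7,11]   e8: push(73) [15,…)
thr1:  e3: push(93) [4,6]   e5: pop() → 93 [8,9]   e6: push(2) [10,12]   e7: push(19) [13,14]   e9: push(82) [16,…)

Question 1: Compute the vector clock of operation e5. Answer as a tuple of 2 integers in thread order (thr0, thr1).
VC(e3, invoked at 4): no causal predecessors; +1 on thr1 → (0, 1)
VC(e1, invoked at 1): no causal predecessors; +1 on thr0 → (1, 0)
e5, invoked 8, takes VC(e3)=(0, 1) under max, adds 1 for thr1 → (0, 2)
e2, invoked 3, takes VC(e1)=(1, 0) under max, adds 1 for thr0 → (2, 0)
e6, invoked 10, takes VC(e5)=(0, 2) under max, adds 1 for thr1 → (0, 3)
e4, invoked 7, takes VC(e2)=(2, 0) under max, adds 1 for thr0 → (3, 0)
e7, invoked 13, takes VC(e6)=(0, 3) under max, adds 1 for thr1 → (0, 4)
e8, invoked 15, takes VC(e4)=(3, 0) under max, adds 1 for thr0 → (4, 0)
e9, invoked 16, takes VC(e7)=(0, 4) under max, adds 1 for thr1 → (0, 5)
target: VC(e5) = (0, 2)

(0, 2)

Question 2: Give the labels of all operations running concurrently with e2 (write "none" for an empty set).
concurrent with e2 ([3,5]): every op whose interval crosses 3..5
e1 [1,2]: before
e3 [4,6]: concurrent
e4 [7,11]: after
e5 [8,9]: after
e6 [10,12]: after
e7 [13,14]: after
e8 [15,…): after
e9 [16,…): after

e3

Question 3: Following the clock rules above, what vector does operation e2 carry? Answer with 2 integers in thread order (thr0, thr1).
e3 (invocation 4): nothing precedes it; thr1's component alone gives (0, 1)
e1 (invocation 1): nothing precedes it; thr0's component alone gives (1, 0)
VC(e5, invoked at 8): max of VC(e3)=(0, 1), then +1 on thread thr1 → (0, 2)
VC(e2, invoked at 3): max of VC(e1)=(1, 0), then +1 on thread thr0 → (2, 0)
VC(e6, invoked at 10): max of VC(e5)=(0, 2), then +1 on thread thr1 → (0, 3)
VC(e4, invoked at 7): max of VC(e2)=(2, 0), then +1 on thread thr0 → (3, 0)
VC(e7, invoked at 13): max of VC(e6)=(0, 3), then +1 on thread thr1 → (0, 4)
VC(e8, invoked at 15): max of VC(e4)=(3, 0), then +1 on thread thr0 → (4, 0)
VC(e9, invoked at 16): max of VC(e7)=(0, 4), then +1 on thread thr1 → (0, 5)
target: VC(e2) = (2, 0)

(2, 0)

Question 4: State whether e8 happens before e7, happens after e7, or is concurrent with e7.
e8 spans [15,…), e7 spans [13,14]
resp(e7)=14 < inv(e8)=15

after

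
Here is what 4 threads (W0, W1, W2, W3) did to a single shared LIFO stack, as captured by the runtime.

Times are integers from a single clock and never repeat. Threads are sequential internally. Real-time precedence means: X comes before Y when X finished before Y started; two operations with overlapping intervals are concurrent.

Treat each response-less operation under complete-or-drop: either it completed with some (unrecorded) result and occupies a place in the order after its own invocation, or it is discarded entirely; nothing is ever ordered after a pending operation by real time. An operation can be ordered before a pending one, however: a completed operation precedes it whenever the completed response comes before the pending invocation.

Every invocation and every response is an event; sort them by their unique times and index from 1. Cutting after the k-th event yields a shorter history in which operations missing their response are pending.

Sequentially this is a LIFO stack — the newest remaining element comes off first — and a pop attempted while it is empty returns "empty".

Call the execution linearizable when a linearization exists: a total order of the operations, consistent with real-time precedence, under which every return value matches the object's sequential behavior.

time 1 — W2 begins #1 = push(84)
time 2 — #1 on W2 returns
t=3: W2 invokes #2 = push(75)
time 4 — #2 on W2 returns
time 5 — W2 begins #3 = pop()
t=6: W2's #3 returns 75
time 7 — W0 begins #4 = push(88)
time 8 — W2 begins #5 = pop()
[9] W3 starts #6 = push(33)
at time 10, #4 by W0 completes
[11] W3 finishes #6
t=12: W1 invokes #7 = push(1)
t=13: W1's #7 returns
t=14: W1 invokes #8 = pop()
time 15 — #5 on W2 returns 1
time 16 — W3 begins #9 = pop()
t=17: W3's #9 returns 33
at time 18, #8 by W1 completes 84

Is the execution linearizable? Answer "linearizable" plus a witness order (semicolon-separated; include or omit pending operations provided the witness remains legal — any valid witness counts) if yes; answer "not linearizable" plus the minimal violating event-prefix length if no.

not linearizable — minimal violating prefix: 18 events

cut after 17 events: linearizable; cut after 18 events (#8 responds, time 18): not linearizable
no legal order exists: 18 real-time-consistent candidates over 9 completed LIFO stack operations, all rejected
sample order #1, #2, #3, #4, #5, #6, #7, #8, #9 stalls at step 5 — #5 pop() → 1 has no legal effect
sample order #1, #2, #3, #4, #5, #6, #7, #9, #8 stalls at step 5 — #5 pop() → 1 has no legal effect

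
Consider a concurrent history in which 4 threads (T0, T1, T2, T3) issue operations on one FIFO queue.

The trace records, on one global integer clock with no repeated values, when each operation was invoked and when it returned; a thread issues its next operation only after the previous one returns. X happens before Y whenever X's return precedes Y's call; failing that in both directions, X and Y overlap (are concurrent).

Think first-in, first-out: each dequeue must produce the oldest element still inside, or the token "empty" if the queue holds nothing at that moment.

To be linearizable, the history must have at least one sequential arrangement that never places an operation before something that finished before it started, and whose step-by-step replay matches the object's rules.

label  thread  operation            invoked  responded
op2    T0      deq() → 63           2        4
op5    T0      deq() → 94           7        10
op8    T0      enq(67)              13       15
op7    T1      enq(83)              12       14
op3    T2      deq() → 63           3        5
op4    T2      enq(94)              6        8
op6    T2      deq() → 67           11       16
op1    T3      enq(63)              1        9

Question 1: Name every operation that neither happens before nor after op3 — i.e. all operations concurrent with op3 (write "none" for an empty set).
Answer: op1, op2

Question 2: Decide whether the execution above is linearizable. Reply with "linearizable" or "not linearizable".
already the first 5 events (up to op3's response at time 5) admit no linearization; the first 4 still do
real-time-consistent orders of the 2 completed operations: 2 — all fail the FIFO queue replay
completion choices over the 1 pending operation (op1) were checked; none helps
for example op2, op3 (pending dropped) fails at step 1: op2 deq() → 63 is not legal there
for example op3, op2 (pending dropped) fails at step 1: op3 deq() → 63 is not legal there

not linearizable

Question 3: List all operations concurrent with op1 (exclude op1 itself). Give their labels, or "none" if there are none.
Answer: op2, op3, op4, op5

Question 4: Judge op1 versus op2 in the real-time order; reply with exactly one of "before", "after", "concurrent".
Answer: concurrent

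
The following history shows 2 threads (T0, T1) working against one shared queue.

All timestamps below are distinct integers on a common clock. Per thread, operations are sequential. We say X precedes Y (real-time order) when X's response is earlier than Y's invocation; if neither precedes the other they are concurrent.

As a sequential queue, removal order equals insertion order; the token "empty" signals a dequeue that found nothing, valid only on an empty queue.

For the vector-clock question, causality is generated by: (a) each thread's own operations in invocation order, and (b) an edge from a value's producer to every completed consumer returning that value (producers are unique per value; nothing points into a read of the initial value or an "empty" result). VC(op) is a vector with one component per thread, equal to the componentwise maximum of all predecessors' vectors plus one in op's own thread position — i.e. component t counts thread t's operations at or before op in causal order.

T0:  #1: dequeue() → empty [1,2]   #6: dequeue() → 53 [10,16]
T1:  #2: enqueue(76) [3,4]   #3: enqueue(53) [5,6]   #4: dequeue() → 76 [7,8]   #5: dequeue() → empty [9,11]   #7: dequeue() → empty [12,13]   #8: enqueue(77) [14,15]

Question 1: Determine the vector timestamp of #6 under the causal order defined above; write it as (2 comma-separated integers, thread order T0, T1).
root op #2, invoked 3: fresh clock plus T1's own tick → (0, 1)
root op #1, invoked 1: fresh clock plus T0's own tick → (1, 0)
merge at #3 (invoked 5): VC(#2)=(0, 1), own-thread bump on T1 → (0, 2)
merge at #4 (invoked 7): VC(#2)=(0, 1), VC(#3)=(0, 2), own-thread bump on T1 → (0, 3)
merge at #5 (invoked 9): VC(#4)=(0, 3), own-thread bump on T1 → (0, 4)
merge at #6 (invoked 10): VC(#1)=(1, 0), VC(#3)=(0, 2), own-thread bump on T0 → (2, 2)
merge at #7 (invoked 12): VC(#5)=(0, 4), own-thread bump on T1 → (0, 5)
merge at #8 (invoked 14): VC(#7)=(0, 5), own-thread bump on T1 → (0, 6)
target: VC(#6) = (2, 2)

(2, 2)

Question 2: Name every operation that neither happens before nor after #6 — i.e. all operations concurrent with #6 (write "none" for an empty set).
#6 spans [10,16]; an op avoiding the whole window 10..16 is ordered, any other is concurrent
#1 [1,2]: before
#2 [3,4]: before
#3 [5,6]: before
#4 [7,8]: before
#5 [9,11]: concurrent
#7 [12,13]: concurrent
#8 [14,15]: concurrent

#5, #7, #8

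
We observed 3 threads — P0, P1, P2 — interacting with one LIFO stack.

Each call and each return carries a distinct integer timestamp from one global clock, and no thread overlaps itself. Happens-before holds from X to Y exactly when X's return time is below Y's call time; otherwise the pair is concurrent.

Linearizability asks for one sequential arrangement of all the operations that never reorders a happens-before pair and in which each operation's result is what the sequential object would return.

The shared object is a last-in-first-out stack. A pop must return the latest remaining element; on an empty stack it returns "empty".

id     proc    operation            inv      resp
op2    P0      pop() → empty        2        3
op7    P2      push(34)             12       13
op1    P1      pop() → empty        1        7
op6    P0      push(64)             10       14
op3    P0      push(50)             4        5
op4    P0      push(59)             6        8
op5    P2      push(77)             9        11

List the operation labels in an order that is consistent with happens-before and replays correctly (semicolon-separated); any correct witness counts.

1. op1 pop() → empty, leaving stack <>
2. op2 pop() → empty, leaving stack <>
3. op3 push(50), leaving stack <50>
4. op4 push(59), leaving stack <50,59>
5. op5 push(77), leaving stack <50,59,77>
6. op6 push(64), leaving stack <50,59,77,64>
7. op7 push(34), leaving stack <50,59,77,64,34>

op1; op2; op3; op4; op5; op6; op7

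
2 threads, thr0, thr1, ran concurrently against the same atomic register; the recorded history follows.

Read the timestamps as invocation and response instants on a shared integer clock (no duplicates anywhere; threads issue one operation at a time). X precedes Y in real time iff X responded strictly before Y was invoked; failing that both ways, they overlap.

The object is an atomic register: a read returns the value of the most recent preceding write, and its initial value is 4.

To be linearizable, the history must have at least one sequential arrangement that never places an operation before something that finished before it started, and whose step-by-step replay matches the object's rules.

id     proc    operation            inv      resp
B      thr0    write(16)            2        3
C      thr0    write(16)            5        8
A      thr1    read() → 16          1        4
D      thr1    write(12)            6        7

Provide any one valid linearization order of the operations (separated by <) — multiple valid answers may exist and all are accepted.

after step 1 (B write(16)): value 16
after step 2 (A read() → 16): value 16
after step 3 (C write(16)): value 16
after step 4 (D write(12)): value 12

B < A < C < D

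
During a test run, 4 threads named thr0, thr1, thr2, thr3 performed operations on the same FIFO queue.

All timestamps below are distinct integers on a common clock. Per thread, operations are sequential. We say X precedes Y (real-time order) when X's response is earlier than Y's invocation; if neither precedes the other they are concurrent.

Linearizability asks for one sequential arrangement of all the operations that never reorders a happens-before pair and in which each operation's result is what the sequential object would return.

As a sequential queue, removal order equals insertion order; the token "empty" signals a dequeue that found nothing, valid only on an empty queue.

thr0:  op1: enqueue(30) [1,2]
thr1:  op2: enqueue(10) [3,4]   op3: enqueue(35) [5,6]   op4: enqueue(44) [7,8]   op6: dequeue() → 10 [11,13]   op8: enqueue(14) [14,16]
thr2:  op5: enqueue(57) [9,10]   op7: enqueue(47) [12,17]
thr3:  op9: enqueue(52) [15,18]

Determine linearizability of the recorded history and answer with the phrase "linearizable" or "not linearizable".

not linearizable

the violation lands at event 13, op6's response at time 13: events 1..12 linearize, events 1..13 do not
exhaustive check: the 6 completed FIFO queue ops admit one real-time order; illegal
include/drop combinations of the 1 pending operation (op7) were all tried; none helps
for example op1, op2, op3, op4, op5, op6 (pending dropped) fails at step 6: op6 dequeue() → 10 is not legal there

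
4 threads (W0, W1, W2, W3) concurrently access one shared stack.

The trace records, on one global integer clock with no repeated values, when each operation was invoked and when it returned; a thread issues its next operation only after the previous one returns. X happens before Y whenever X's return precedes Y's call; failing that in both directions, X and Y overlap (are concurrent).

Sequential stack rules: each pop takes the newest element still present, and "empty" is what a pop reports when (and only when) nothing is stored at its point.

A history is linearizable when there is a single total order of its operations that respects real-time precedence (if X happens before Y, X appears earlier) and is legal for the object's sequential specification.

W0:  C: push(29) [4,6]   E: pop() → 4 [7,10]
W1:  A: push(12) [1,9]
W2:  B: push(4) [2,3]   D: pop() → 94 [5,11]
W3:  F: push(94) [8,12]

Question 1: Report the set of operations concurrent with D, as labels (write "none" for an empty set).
D runs from 5 to 11; window-overlapping ops are concurrent
A [1,9]: concurrent
B [2,3]: before
C [4,6]: concurrent
E [7,10]: concurrent
F [8,12]: concurrent

A, C, E, F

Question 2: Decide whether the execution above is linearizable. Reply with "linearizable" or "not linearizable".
already the first 11 events (up to D's response at time 11) admit no linearization; the first 10 still do
15 orders of the 5 completed stack ops respect real time; none is legal
no escape via the 1 pending operation (F): every completion choice fails
for example A, B, C, D, E (pending dropped) fails at step 4: D pop() → 94 is not legal there
for example A, B, C, E, D (pending dropped) fails at step 4: E pop() → 4 is not legal there

not linearizable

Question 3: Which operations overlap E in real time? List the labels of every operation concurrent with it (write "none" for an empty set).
E spans [7,10]; an op avoiding the whole window 7..10 is ordered, any other is concurrent
A [1,9]: concurrent
B [2,3]: before
C [4,6]: before
D [5,11]: concurrent
F [8,12]: concurrent

A, D, F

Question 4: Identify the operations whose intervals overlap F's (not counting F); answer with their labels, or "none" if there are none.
F spans [8,12]: anything still running between times 8 and 12 counts as concurrent
A [1,9]: concurrent
B [2,3]: before
C [4,6]: before
D [5,11]: concurrent
E [7,10]: concurrent

A, D, E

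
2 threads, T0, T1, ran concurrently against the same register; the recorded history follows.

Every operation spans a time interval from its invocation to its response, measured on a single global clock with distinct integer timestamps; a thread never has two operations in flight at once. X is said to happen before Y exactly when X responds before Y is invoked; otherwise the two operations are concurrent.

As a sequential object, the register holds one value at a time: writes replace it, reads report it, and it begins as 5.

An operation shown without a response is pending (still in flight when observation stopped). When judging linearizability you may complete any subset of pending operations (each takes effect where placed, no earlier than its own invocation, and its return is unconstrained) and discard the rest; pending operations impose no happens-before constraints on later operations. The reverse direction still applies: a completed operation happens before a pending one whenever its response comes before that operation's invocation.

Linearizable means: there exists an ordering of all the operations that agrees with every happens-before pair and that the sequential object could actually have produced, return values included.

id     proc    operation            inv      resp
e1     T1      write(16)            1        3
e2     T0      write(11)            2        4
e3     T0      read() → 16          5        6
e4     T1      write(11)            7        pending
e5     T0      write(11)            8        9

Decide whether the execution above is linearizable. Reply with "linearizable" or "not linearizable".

linearizable

one valid linearization: e2, e1, e3, e4, e5
step 1: e2 write(11) — value 11
step 2: e1 write(16) — value 16
step 3: e3 read() → 16 — value 16
step 4: e4 write(11) (pending, included) — value 11
step 5: e5 write(11) — value 11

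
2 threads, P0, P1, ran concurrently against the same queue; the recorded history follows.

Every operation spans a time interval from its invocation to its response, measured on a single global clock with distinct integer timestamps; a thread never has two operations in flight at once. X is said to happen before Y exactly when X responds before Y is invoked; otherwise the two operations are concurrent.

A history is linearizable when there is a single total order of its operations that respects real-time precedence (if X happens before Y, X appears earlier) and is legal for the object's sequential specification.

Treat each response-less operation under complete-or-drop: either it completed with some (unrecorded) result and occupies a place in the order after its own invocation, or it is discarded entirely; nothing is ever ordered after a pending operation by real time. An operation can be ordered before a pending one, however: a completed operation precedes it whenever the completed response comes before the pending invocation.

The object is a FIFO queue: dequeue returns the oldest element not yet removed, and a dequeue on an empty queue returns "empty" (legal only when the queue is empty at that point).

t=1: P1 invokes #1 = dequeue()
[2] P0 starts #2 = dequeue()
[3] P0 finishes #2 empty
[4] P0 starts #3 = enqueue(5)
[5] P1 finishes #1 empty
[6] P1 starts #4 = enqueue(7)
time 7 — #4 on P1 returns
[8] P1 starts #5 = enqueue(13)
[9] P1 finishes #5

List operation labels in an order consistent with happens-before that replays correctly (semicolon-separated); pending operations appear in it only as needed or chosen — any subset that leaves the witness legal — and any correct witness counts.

step 1: #1 dequeue() → empty — queue <>
step 2: #2 dequeue() → empty — queue <>
step 3: #3 enqueue(5) (pending, included) — queue <5>
step 4: #4 enqueue(7) — queue <5,7>
step 5: #5 enqueue(13) — queue <5,7,13>

#1; #2; #3; #4; #5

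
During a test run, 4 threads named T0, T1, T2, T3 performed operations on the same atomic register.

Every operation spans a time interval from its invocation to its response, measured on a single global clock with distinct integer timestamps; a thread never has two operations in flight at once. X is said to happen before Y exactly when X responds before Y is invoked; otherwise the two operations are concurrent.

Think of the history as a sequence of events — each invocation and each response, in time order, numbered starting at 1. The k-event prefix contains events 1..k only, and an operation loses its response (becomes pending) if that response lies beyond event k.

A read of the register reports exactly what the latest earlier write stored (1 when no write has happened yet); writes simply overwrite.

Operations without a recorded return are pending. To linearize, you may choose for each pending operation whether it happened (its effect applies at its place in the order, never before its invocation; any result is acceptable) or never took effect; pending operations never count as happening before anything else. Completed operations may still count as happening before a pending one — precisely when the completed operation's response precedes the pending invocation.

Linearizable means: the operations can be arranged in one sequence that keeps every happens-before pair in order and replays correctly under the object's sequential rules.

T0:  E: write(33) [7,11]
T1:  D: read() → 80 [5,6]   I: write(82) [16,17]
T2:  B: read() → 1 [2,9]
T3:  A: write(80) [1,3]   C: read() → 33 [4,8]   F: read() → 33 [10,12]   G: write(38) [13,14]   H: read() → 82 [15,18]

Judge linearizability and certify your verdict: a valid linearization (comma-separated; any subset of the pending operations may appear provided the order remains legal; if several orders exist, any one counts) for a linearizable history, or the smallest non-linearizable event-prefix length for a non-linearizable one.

step 1: B read() → 1 — value 1
step 2: A write(80) — value 80
step 3: D read() → 80 — value 80
step 4: E write(33) — value 33
step 5: C read() → 33 — value 33
step 6: F read() → 33 — value 33
step 7: G write(38) — value 38
step 8: I write(82) — value 82
step 9: H read() → 82 — value 82

linearizable — witness: B, A, D, E, C, F, G, I, H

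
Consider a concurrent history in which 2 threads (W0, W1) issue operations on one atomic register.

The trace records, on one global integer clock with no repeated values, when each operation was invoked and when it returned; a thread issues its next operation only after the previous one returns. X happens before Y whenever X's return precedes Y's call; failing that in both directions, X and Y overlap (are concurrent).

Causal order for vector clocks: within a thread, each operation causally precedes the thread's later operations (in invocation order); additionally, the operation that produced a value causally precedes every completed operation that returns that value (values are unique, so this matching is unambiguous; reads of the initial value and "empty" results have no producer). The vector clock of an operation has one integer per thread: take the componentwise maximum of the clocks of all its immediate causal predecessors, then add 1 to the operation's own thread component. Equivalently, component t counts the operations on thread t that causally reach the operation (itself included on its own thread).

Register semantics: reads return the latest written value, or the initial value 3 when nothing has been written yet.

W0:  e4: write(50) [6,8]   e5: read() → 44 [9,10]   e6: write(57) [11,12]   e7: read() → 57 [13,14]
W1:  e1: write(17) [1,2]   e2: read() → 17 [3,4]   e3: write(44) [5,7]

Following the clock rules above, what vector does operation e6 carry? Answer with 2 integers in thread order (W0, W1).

(3, 3)

no predecessors for e1 (invoked 1): W1 increments from zero → (0, 1)
no predecessors for e4 (invoked 6): W0 increments from zero → (1, 0)
e2 (invocation 3): componentwise max over VC(e1)=(0, 1), +1 at W1, giving (0, 2)
e3 (invocation 5): componentwise max over VC(e2)=(0, 2), +1 at W1, giving (0, 3)
e5 (invocation 9): componentwise max over VC(e3)=(0, 3), VC(e4)=(1, 0), +1 at W0, giving (2, 3)
e6 (invocation 11): componentwise max over VC(e5)=(2, 3), +1 at W0, giving (3, 3)
e7 (invocation 13): componentwise max over VC(e6)=(3, 3), +1 at W0, giving (4, 3)
target: VC(e6) = (3, 3)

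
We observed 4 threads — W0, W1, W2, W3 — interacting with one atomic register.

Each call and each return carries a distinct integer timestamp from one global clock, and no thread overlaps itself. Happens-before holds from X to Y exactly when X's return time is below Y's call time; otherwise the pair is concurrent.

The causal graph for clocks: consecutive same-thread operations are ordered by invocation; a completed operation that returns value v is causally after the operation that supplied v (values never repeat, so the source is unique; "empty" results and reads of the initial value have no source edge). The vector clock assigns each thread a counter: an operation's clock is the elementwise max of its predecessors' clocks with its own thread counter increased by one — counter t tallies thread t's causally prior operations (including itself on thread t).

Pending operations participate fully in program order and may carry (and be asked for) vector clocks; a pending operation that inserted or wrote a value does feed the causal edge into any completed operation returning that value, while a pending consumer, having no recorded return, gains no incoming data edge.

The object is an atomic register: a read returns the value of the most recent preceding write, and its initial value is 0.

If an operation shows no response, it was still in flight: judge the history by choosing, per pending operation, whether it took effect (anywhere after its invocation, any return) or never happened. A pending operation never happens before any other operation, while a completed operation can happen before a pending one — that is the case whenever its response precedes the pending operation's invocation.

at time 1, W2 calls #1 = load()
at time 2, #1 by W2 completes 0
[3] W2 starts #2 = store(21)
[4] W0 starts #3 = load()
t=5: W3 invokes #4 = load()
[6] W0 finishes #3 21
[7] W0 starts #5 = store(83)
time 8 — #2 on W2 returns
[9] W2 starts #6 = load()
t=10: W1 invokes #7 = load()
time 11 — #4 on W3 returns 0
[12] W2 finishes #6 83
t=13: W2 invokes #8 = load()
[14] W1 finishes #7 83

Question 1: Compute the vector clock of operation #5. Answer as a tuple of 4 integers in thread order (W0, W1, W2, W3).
(2, 0, 2, 0)

#4, invoked 5, has no incoming edges; only W3's bump applies → (0, 0, 0, 1)
#1, invoked 1, has no incoming edges; only W2's bump applies → (0, 0, 1, 0)
VC(#2, invoked at 3): max of VC(#1)=(0, 0, 1, 0), then +1 on thread W2 → (0, 0, 2, 0)
VC(#3, invoked at 4): max of VC(#2)=(0, 0, 2, 0), then +1 on thread W0 → (1, 0, 2, 0)
VC(#5, invoked at 7): max of VC(#3)=(1, 0, 2, 0), then +1 on thread W0 → (2, 0, 2, 0)
VC(#6, invoked at 9): max of VC(#2)=(0, 0, 2, 0), VC(#5)=(2, 0, 2, 0), then +1 on thread W2 → (2, 0, 3, 0)
VC(#7, invoked at 10): max of VC(#5)=(2, 0, 2, 0), then +1 on thread W1 → (2, 1, 2, 0)
VC(#8, invoked at 13): max of VC(#6)=(2, 0, 3, 0), then +1 on thread W2 → (2, 0, 4, 0)
target: VC(#5) = (2, 0, 2, 0)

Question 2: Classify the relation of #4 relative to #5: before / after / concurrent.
concurrent

#4 spans [5,11], #5 spans [7,…)
the intervals overlap in both directions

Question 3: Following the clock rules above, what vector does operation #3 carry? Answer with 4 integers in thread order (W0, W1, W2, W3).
(1, 0, 2, 0)

invoked at 5, #4 has no predecessors; its own W3 bump gives (0, 0, 0, 1)
invoked at 1, #1 has no predecessors; its own W2 bump gives (0, 0, 1, 0)
from VC(#1)=(0, 0, 1, 0), #2 (invoked 3) maxes components and bumps W2 → (0, 0, 2, 0)
from VC(#2)=(0, 0, 2, 0), #3 (invoked 4) maxes components and bumps W0 → (1, 0, 2, 0)
from VC(#3)=(1, 0, 2, 0), #5 (invoked 7) maxes components and bumps W0 → (2, 0, 2, 0)
from VC(#2)=(0, 0, 2, 0), VC(#5)=(2, 0, 2, 0), #6 (invoked 9) maxes components and bumps W2 → (2, 0, 3, 0)
from VC(#5)=(2, 0, 2, 0), #7 (invoked 10) maxes components and bumps W1 → (2, 1, 2, 0)
from VC(#6)=(2, 0, 3, 0), #8 (invoked 13) maxes components and bumps W2 → (2, 0, 4, 0)
target: VC(#3) = (1, 0, 2, 0)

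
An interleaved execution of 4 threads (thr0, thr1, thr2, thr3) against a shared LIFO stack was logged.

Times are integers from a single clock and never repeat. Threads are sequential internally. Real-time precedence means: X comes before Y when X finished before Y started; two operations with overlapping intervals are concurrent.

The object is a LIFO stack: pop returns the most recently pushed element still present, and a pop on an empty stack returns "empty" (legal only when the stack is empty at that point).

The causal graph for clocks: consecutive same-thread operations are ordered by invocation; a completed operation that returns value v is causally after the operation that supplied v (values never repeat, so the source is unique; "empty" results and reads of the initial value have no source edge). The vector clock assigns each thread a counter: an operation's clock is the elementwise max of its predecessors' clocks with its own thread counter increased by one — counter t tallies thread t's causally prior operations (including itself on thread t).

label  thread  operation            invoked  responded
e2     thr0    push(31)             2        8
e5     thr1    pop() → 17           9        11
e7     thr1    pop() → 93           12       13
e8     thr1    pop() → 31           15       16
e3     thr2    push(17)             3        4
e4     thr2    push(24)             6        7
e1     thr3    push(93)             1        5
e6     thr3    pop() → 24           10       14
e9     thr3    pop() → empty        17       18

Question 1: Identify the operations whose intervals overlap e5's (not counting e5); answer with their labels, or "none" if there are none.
Answer: e6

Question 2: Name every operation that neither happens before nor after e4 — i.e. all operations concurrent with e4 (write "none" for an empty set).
Answer: e2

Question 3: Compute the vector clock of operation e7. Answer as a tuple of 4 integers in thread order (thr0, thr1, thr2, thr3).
Answer: (0, 2, 1, 1)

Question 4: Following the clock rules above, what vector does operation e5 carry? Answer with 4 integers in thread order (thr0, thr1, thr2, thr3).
Answer: (0, 1, 1, 0)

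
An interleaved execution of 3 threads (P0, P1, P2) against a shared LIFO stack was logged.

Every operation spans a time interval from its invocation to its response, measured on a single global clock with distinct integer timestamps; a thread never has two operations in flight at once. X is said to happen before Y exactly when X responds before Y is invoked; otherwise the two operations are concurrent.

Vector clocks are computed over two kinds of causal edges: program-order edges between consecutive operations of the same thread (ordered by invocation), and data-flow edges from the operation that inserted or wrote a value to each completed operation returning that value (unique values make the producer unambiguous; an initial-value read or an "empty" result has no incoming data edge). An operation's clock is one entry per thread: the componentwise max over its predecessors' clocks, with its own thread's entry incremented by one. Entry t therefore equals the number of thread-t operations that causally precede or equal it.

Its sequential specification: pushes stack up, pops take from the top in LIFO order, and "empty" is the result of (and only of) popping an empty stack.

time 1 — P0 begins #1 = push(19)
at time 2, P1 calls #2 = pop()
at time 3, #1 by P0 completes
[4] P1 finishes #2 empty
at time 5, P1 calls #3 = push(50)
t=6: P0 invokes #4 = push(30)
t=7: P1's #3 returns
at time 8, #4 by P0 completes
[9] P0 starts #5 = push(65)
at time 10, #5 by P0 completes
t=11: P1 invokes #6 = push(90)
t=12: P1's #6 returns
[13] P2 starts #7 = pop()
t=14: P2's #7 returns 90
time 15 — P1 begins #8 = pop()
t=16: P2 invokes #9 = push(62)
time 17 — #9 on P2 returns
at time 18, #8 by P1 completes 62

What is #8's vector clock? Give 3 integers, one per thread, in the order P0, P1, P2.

(0, 4, 2)

#2 (invocation 2): nothing precedes it; P1's component alone gives (0, 1, 0)
#1 (invocation 1): nothing precedes it; P0's component alone gives (1, 0, 0)
from VC(#2)=(0, 1, 0), #3 (invoked 5) maxes components and bumps P1 → (0, 2, 0)
from VC(#1)=(1, 0, 0), #4 (invoked 6) maxes components and bumps P0 → (2, 0, 0)
from VC(#3)=(0, 2, 0), #6 (invoked 11) maxes components and bumps P1 → (0, 3, 0)
from VC(#4)=(2, 0, 0), #5 (invoked 9) maxes components and bumps P0 → (3, 0, 0)
from VC(#6)=(0, 3, 0), #7 (invoked 13) maxes components and bumps P2 → (0, 3, 1)
from VC(#7)=(0, 3, 1), #9 (invoked 16) maxes components and bumps P2 → (0, 3, 2)
from VC(#6)=(0, 3, 0), VC(#9)=(0, 3, 2), #8 (invoked 15) maxes components and bumps P1 → (0, 4, 2)
target: VC(#8) = (0, 4, 2)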